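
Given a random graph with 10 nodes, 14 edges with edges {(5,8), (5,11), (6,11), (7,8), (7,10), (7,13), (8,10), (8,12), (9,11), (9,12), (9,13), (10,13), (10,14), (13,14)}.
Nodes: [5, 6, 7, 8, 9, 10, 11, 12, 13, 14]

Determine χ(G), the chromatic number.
Clique number ω(G) = 3 (lower bound: χ ≥ ω).
The clique on [7, 8, 10] has size 3, forcing χ ≥ 3, and the coloring below uses 3 colors, so χ(G) = 3.
A valid 3-coloring: color 1: [8, 11, 13]; color 2: [5, 6, 9, 10]; color 3: [7, 12, 14].

χ(G) = 3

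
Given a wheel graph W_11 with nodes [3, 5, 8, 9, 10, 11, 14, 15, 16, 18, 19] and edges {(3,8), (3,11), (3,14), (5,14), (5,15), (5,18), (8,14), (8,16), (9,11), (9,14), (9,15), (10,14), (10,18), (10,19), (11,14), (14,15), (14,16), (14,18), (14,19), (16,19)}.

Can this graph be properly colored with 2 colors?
The clique on vertices [3, 8, 14] has size 3 > 2, so it alone needs 3 colors.

No, G is not 2-colorable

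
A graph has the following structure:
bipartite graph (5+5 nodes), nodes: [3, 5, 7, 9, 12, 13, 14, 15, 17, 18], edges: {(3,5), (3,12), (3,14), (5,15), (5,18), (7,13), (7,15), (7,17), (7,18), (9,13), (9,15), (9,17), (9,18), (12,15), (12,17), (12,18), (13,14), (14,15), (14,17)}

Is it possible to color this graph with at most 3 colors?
A valid 3-coloring: color 1: [3, 13, 15, 17, 18]; color 2: [5, 7, 9, 12, 14].
(χ(G) = 2 ≤ 3.)

Yes, G is 3-colorable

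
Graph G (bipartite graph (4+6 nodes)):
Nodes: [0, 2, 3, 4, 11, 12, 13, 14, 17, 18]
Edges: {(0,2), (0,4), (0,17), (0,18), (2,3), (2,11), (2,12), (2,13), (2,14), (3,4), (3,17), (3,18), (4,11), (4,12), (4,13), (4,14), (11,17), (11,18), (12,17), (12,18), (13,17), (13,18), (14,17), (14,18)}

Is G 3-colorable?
A valid 3-coloring: color 1: [2, 4, 17, 18]; color 2: [0, 3, 11, 12, 13, 14].
(χ(G) = 2 ≤ 3.)

Yes, G is 3-colorable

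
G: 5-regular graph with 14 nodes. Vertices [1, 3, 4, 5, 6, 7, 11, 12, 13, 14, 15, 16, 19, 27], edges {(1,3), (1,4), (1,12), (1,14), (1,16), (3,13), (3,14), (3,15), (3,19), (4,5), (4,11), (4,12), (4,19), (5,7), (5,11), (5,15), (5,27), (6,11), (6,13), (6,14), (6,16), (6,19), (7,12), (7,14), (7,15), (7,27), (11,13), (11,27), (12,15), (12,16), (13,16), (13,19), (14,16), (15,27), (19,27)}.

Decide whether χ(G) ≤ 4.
A valid 4-coloring: color 1: [5, 12, 13, 14]; color 2: [11, 15, 16, 19]; color 3: [1, 6, 27]; color 4: [3, 4, 7].
(χ(G) = 4 ≤ 4.)

Yes, G is 4-colorable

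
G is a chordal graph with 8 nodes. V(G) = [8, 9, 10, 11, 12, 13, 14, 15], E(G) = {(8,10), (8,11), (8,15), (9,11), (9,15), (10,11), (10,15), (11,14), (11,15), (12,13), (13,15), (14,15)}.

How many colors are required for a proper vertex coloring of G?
Clique number ω(G) = 4 (lower bound: χ ≥ ω).
The clique on [8, 10, 11, 15] has size 4, forcing χ ≥ 4, and the coloring below uses 4 colors, so χ(G) = 4.
A valid 4-coloring: color 1: [12, 15]; color 2: [11, 13]; color 3: [8, 9, 14]; color 4: [10].

χ(G) = 4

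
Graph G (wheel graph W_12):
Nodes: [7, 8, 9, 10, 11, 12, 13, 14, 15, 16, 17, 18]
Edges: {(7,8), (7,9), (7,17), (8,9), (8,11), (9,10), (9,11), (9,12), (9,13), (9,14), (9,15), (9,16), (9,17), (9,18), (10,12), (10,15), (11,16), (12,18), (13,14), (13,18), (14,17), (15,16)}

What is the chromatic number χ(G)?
χ(G) = 4

Clique number ω(G) = 3 (lower bound: χ ≥ ω).
Odd cycle [7, 17, 14, 13, 18, 12, 10, 15, 16, 11, 8] needs 3 colors (χ ≥ 3).
Vertex 9 is adjacent to every vertex of [7, 8, 10, 11, 12, 13, 14, 15, 16, 17, 18], which already need 3 colors among themselves, so 9 needs a new color (χ ≥ 4).
The coloring below uses 4 colors, so χ(G) = 4.
A valid 4-coloring: color 1: [9]; color 2: [7, 10, 11, 14, 18]; color 3: [8, 12, 13, 15, 17]; color 4: [16].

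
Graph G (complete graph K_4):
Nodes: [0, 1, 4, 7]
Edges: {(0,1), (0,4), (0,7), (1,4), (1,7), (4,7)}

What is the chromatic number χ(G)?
Clique number ω(G) = 4 (lower bound: χ ≥ ω).
The clique on [0, 1, 4, 7] has size 4, forcing χ ≥ 4, and the coloring below uses 4 colors, so χ(G) = 4.
A valid 4-coloring: color 1: [0]; color 2: [4]; color 3: [7]; color 4: [1].

χ(G) = 4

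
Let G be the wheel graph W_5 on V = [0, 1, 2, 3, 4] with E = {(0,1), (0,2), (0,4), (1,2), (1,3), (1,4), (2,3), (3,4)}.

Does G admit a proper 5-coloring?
Yes, G is 5-colorable

A valid 5-coloring: color 1: [1]; color 2: [0, 3]; color 3: [2, 4].
(χ(G) = 3 ≤ 5.)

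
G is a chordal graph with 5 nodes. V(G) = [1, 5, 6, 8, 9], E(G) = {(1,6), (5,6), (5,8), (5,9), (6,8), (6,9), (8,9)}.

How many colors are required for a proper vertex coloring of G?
Clique number ω(G) = 4 (lower bound: χ ≥ ω).
The clique on [5, 6, 8, 9] has size 4, forcing χ ≥ 4, and the coloring below uses 4 colors, so χ(G) = 4.
A valid 4-coloring: color 1: [6]; color 2: [1, 9]; color 3: [8]; color 4: [5].

χ(G) = 4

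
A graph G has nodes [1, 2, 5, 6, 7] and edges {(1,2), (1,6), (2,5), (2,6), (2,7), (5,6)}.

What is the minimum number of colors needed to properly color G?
Clique number ω(G) = 3 (lower bound: χ ≥ ω).
The clique on [1, 2, 6] has size 3, forcing χ ≥ 3, and the coloring below uses 3 colors, so χ(G) = 3.
A valid 3-coloring: color 1: [2]; color 2: [6, 7]; color 3: [1, 5].

χ(G) = 3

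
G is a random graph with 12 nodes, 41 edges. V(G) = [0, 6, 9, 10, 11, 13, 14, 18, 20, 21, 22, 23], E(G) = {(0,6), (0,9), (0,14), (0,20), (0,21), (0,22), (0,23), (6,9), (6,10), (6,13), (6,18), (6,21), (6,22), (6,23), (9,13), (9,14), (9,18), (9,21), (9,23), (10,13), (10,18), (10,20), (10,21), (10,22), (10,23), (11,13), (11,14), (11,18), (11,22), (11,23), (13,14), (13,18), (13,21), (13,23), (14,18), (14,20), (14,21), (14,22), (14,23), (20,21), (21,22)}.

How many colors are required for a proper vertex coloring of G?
Clique number ω(G) = 4 (lower bound: χ ≥ ω).
Odd cycle [13, 10, 22, 0, 9] needs 3 colors (χ ≥ 3).
Vertex 21 is adjacent to every vertex of [0, 9, 10, 13, 22], which already need 3 colors among themselves, so 21 needs a new color (χ ≥ 4).
Vertex 6 is adjacent to every vertex of [0, 9, 10, 13, 21, 22], which already need 4 colors among themselves, so 6 needs a new color (χ ≥ 5).
The coloring below uses 5 colors, so χ(G) = 5.
A valid 5-coloring: color 1: [6, 14]; color 2: [11, 21]; color 3: [0, 13]; color 4: [9, 10]; color 5: [18, 20, 22, 23].

χ(G) = 5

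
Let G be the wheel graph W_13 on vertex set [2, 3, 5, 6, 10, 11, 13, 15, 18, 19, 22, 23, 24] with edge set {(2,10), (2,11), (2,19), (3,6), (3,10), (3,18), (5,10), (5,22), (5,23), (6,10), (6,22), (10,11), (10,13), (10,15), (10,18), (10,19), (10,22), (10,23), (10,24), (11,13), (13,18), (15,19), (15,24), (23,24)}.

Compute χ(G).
Clique number ω(G) = 3 (lower bound: χ ≥ ω).
The clique on [2, 10, 11] has size 3, forcing χ ≥ 3, and the coloring below uses 3 colors, so χ(G) = 3.
A valid 3-coloring: color 1: [10]; color 2: [2, 3, 13, 15, 22, 23]; color 3: [5, 6, 11, 18, 19, 24].

χ(G) = 3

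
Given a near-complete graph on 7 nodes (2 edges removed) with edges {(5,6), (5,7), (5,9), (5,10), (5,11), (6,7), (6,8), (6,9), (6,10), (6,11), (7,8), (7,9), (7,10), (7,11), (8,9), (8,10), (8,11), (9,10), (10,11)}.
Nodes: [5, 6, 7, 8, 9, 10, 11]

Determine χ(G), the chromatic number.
χ(G) = 5

Clique number ω(G) = 5 (lower bound: χ ≥ ω).
The clique on [6, 7, 8, 9, 10] has size 5, forcing χ ≥ 5, and the coloring below uses 5 colors, so χ(G) = 5.
A valid 5-coloring: color 1: [7]; color 2: [10]; color 3: [6]; color 4: [9, 11]; color 5: [5, 8].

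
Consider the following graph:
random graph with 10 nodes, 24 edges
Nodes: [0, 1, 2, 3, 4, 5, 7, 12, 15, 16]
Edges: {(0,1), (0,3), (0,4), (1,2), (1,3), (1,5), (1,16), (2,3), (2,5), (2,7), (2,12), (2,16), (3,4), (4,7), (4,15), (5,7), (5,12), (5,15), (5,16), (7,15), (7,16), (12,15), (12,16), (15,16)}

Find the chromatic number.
Clique number ω(G) = 4 (lower bound: χ ≥ ω).
The clique on [1, 2, 5, 16] has size 4, forcing χ ≥ 4, and the coloring below uses 4 colors, so χ(G) = 4.
A valid 4-coloring: color 1: [0, 2, 15]; color 2: [3, 16]; color 3: [4, 5]; color 4: [1, 7, 12].

χ(G) = 4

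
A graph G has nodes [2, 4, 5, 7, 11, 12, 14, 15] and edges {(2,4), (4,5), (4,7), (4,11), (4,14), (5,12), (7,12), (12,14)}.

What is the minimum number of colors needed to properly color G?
Clique number ω(G) = 2 (lower bound: χ ≥ ω).
The graph is bipartite (no odd cycle), so 2 colors suffice: χ(G) = 2.
A valid 2-coloring: color 1: [4, 12, 15]; color 2: [2, 5, 7, 11, 14].

χ(G) = 2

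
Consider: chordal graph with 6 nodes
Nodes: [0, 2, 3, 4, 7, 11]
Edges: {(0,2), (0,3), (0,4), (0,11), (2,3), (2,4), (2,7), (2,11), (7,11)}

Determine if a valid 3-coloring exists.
A valid 3-coloring: color 1: [2]; color 2: [0, 7]; color 3: [3, 4, 11].
(χ(G) = 3 ≤ 3.)

Yes, G is 3-colorable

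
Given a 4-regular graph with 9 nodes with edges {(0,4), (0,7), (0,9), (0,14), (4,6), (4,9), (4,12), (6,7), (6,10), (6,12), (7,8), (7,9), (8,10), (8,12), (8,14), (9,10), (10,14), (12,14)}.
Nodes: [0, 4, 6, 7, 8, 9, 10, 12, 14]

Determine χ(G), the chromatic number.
Clique number ω(G) = 3 (lower bound: χ ≥ ω).
The clique on [0, 4, 9] has size 3, forcing χ ≥ 3, and the coloring below uses 3 colors, so χ(G) = 3.
A valid 3-coloring: color 1: [6, 8, 9]; color 2: [4, 7, 14]; color 3: [0, 10, 12].

χ(G) = 3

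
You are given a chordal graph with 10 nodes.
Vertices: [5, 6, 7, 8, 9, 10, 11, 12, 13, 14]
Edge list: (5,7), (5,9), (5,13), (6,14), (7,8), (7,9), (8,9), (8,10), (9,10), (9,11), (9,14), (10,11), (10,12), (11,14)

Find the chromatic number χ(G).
Clique number ω(G) = 3 (lower bound: χ ≥ ω).
The clique on [8, 9, 10] has size 3, forcing χ ≥ 3, and the coloring below uses 3 colors, so χ(G) = 3.
A valid 3-coloring: color 1: [6, 9, 12, 13]; color 2: [7, 10, 14]; color 3: [5, 8, 11].

χ(G) = 3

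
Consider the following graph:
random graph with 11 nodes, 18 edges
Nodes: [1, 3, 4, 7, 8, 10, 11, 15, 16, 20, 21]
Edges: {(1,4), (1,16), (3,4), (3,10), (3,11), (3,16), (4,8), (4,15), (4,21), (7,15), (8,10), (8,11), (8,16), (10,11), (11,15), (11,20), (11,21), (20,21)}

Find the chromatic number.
χ(G) = 3

Clique number ω(G) = 3 (lower bound: χ ≥ ω).
The clique on [8, 10, 11] has size 3, forcing χ ≥ 3, and the coloring below uses 3 colors, so χ(G) = 3.
A valid 3-coloring: color 1: [4, 7, 11, 16]; color 2: [1, 3, 8, 15, 21]; color 3: [10, 20].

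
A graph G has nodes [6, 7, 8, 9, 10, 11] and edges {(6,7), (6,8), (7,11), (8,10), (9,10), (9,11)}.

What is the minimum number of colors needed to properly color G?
χ(G) = 2

Clique number ω(G) = 2 (lower bound: χ ≥ ω).
The graph is bipartite (no odd cycle), so 2 colors suffice: χ(G) = 2.
A valid 2-coloring: color 1: [7, 8, 9]; color 2: [6, 10, 11].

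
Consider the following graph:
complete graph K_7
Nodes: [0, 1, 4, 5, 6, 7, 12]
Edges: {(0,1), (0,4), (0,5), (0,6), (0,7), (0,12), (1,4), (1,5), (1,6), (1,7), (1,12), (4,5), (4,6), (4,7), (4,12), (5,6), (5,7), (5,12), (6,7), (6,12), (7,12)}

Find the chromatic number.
Clique number ω(G) = 7 (lower bound: χ ≥ ω).
The clique on [0, 1, 4, 5, 6, 7, 12] has size 7, forcing χ ≥ 7, and the coloring below uses 7 colors, so χ(G) = 7.
A valid 7-coloring: color 1: [12]; color 2: [4]; color 3: [6]; color 4: [5]; color 5: [1]; color 6: [0]; color 7: [7].

χ(G) = 7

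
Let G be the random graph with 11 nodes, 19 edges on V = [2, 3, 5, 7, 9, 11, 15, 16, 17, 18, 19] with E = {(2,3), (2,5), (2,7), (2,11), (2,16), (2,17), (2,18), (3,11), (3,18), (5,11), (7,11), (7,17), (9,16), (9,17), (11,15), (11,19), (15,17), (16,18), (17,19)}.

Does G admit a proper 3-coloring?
A valid 3-coloring: color 1: [2, 9, 15, 19]; color 2: [11, 17, 18]; color 3: [3, 5, 7, 16].
(χ(G) = 3 ≤ 3.)

Yes, G is 3-colorable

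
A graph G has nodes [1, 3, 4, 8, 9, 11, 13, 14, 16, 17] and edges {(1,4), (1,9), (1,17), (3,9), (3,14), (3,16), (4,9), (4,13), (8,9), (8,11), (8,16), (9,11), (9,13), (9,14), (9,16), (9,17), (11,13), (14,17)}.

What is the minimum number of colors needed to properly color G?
χ(G) = 4

Clique number ω(G) = 3 (lower bound: χ ≥ ω).
Odd cycle [8, 11, 13, 4, 1, 17, 14, 3, 16] needs 3 colors (χ ≥ 3).
Vertex 9 is adjacent to every vertex of [1, 3, 4, 8, 11, 13, 14, 16, 17], which already need 3 colors among themselves, so 9 needs a new color (χ ≥ 4).
The coloring below uses 4 colors, so χ(G) = 4.
A valid 4-coloring: color 1: [9]; color 2: [1, 3, 8, 13]; color 3: [4, 11, 16, 17]; color 4: [14].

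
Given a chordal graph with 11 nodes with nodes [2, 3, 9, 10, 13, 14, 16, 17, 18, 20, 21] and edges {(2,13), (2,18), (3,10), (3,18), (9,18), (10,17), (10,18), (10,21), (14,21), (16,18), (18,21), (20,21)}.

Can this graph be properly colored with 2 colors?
The clique on vertices [3, 10, 18] has size 3 > 2, so it alone needs 3 colors.

No, G is not 2-colorable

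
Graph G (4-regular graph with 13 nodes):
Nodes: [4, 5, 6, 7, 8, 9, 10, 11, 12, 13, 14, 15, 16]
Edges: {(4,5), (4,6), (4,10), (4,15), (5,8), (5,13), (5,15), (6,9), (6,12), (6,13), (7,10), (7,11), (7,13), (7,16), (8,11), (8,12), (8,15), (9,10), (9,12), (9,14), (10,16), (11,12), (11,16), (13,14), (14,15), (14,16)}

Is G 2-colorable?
No, G is not 2-colorable

The clique on vertices [4, 5, 15] has size 3 > 2, so it alone needs 3 colors.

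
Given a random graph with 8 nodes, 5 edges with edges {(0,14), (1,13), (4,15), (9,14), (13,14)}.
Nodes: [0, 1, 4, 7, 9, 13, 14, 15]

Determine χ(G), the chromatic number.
χ(G) = 2

Clique number ω(G) = 2 (lower bound: χ ≥ ω).
The graph is bipartite (no odd cycle), so 2 colors suffice: χ(G) = 2.
A valid 2-coloring: color 1: [1, 7, 14, 15]; color 2: [0, 4, 9, 13].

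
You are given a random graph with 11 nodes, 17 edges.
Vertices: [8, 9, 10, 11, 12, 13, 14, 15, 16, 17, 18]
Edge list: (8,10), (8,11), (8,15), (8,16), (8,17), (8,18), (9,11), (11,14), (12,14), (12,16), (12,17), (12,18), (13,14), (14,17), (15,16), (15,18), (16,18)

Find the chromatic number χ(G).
Clique number ω(G) = 4 (lower bound: χ ≥ ω).
The clique on [8, 15, 16, 18] has size 4, forcing χ ≥ 4, and the coloring below uses 4 colors, so χ(G) = 4.
A valid 4-coloring: color 1: [8, 9, 12, 13]; color 2: [10, 14, 16]; color 3: [11, 17, 18]; color 4: [15].

χ(G) = 4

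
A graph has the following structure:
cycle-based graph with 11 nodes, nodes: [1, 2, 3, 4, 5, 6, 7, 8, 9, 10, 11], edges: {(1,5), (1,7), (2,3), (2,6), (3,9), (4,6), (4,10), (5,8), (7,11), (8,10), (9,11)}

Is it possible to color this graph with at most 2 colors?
No, G is not 2-colorable

Odd cycle [3, 2, 6, 4, 10, 8, 5, 1, 7, 11, 9] needs 3 colors (χ ≥ 3).
Hence χ(G) ≥ 3 > 2, so no proper 2-coloring exists.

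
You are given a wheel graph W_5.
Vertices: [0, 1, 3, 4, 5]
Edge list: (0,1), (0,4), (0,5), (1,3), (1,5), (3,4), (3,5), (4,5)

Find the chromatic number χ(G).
χ(G) = 3

Clique number ω(G) = 3 (lower bound: χ ≥ ω).
The clique on [0, 1, 5] has size 3, forcing χ ≥ 3, and the coloring below uses 3 colors, so χ(G) = 3.
A valid 3-coloring: color 1: [5]; color 2: [0, 3]; color 3: [1, 4].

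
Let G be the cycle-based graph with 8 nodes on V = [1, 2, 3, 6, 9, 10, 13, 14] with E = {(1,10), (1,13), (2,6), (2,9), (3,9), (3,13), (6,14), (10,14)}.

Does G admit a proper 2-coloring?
A valid 2-coloring: color 1: [1, 2, 3, 14]; color 2: [6, 9, 10, 13].
(χ(G) = 2 ≤ 2.)

Yes, G is 2-colorable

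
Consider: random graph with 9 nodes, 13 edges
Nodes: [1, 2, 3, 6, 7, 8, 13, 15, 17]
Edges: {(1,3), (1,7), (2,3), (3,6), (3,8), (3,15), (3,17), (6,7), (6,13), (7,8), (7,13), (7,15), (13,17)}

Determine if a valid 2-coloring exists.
No, G is not 2-colorable

The clique on vertices [6, 7, 13] has size 3 > 2, so it alone needs 3 colors.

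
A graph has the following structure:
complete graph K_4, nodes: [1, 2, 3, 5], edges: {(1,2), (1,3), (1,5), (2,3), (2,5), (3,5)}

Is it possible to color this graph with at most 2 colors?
The clique on vertices [1, 2, 3, 5] has size 4 > 2, so it alone needs 4 colors.

No, G is not 2-colorable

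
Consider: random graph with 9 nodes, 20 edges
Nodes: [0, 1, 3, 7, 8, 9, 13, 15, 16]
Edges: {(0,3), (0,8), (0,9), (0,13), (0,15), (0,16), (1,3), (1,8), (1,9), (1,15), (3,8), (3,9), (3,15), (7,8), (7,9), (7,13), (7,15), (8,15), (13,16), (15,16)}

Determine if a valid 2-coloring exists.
The clique on vertices [0, 3, 8, 15] has size 4 > 2, so it alone needs 4 colors.

No, G is not 2-colorable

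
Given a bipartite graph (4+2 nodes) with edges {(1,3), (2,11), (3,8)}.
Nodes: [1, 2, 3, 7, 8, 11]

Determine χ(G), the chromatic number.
χ(G) = 2

Clique number ω(G) = 2 (lower bound: χ ≥ ω).
The graph is bipartite (no odd cycle), so 2 colors suffice: χ(G) = 2.
A valid 2-coloring: color 1: [3, 7, 11]; color 2: [1, 2, 8].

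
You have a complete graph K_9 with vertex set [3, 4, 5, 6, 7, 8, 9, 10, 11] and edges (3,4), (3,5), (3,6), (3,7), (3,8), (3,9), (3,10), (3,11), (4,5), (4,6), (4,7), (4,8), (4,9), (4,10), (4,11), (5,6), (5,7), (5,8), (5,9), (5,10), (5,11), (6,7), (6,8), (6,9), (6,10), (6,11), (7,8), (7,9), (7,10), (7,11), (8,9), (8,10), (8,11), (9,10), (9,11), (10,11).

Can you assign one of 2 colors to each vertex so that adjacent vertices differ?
The clique on vertices [3, 4, 5, 6, 7, 8, 9, 10, 11] has size 9 > 2, so it alone needs 9 colors.

No, G is not 2-colorable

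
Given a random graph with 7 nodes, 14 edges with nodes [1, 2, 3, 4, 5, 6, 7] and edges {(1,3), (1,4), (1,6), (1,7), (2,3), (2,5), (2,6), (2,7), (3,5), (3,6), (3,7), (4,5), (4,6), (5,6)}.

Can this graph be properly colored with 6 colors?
Yes, G is 6-colorable

A valid 6-coloring: color 1: [3, 4]; color 2: [6, 7]; color 3: [1, 5]; color 4: [2].
(χ(G) = 4 ≤ 6.)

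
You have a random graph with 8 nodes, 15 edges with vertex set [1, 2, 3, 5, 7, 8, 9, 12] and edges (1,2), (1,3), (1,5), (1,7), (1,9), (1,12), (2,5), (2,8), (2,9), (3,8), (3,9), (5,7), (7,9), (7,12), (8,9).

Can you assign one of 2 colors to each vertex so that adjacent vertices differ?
No, G is not 2-colorable

The clique on vertices [2, 8, 9] has size 3 > 2, so it alone needs 3 colors.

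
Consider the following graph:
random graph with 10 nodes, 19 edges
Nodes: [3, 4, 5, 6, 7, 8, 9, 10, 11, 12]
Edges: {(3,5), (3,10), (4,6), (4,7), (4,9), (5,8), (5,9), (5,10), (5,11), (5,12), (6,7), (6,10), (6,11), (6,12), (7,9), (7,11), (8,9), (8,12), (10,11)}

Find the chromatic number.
Clique number ω(G) = 3 (lower bound: χ ≥ ω).
Suppose a proper 3-coloring c exists. The clique [3, 5, 10] takes 3 distinct colors; by symmetry let c(3) = 1, c(5) = 2, c(10) = 3.
- Vertex 11: neighbors [5, 10] already have colors [2, 3] ⇒ c(11) = 1.
- Vertex 6: neighbors [11, 10] already have colors [1, 3] ⇒ c(6) = 2.
- Vertex 7: neighbors [11, 6] already have colors [1, 2] ⇒ c(7) = 3.
- Vertex 9: neighbors [5, 7] already have colors [2, 3] ⇒ c(9) = 1.
- Vertex 4: neighbors [9, 6, 7] already have colors [1, 2, 3] — all 3 colors blocked. Contradiction.
The forced assignments end in a contradiction, so G has no proper 3-coloring (χ ≥ 4).
The coloring below uses 4 colors, so χ(G) = 4.
A valid 4-coloring: color 1: [5, 6]; color 2: [3, 9, 11, 12]; color 3: [7, 8, 10]; color 4: [4].

χ(G) = 4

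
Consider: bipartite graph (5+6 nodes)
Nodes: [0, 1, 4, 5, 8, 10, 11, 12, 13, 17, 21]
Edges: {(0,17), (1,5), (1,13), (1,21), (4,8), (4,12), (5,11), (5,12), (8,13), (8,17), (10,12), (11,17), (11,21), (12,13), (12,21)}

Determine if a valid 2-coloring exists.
Yes, G is 2-colorable

A valid 2-coloring: color 1: [0, 1, 8, 11, 12]; color 2: [4, 5, 10, 13, 17, 21].
(χ(G) = 2 ≤ 2.)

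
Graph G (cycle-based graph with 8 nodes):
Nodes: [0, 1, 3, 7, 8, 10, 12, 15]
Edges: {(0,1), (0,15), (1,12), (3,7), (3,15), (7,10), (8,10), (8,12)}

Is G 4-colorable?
Yes, G is 4-colorable

A valid 4-coloring: color 1: [1, 7, 8, 15]; color 2: [0, 3, 10, 12].
(χ(G) = 2 ≤ 4.)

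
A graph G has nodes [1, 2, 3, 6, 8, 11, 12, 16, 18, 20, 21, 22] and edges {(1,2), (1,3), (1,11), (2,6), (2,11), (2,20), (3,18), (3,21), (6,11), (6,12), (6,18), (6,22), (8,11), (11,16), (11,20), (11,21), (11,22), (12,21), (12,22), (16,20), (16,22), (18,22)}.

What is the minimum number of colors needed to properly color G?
Clique number ω(G) = 3 (lower bound: χ ≥ ω).
Odd cycle [2, 20, 16, 22, 6] needs 3 colors (χ ≥ 3).
Vertex 11 is adjacent to every vertex of [2, 6, 16, 20, 22], which already need 3 colors among themselves, so 11 needs a new color (χ ≥ 4).
The coloring below uses 4 colors, so χ(G) = 4.
A valid 4-coloring: color 1: [11, 12, 18]; color 2: [2, 3, 8, 22]; color 3: [1, 6, 20, 21]; color 4: [16].

χ(G) = 4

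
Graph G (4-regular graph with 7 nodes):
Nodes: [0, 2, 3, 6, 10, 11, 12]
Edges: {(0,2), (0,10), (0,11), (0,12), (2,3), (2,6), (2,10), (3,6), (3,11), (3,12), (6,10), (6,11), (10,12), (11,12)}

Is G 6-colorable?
A valid 6-coloring: color 1: [0, 3]; color 2: [2, 11]; color 3: [6, 12]; color 4: [10].
(χ(G) = 4 ≤ 6.)

Yes, G is 6-colorable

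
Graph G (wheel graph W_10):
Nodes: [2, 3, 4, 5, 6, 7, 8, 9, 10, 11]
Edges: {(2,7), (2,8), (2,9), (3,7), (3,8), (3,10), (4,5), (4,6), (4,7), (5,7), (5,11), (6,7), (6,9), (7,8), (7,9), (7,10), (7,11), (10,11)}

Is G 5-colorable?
A valid 5-coloring: color 1: [7]; color 2: [2, 3, 5, 6]; color 3: [4, 8, 9, 11]; color 4: [10].
(χ(G) = 4 ≤ 5.)

Yes, G is 5-colorable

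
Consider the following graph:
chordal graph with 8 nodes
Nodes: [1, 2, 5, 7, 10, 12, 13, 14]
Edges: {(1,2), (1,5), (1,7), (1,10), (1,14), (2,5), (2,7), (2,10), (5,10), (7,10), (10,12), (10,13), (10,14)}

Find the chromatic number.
χ(G) = 4

Clique number ω(G) = 4 (lower bound: χ ≥ ω).
The clique on [1, 2, 5, 10] has size 4, forcing χ ≥ 4, and the coloring below uses 4 colors, so χ(G) = 4.
A valid 4-coloring: color 1: [10]; color 2: [1, 12, 13]; color 3: [2, 14]; color 4: [5, 7].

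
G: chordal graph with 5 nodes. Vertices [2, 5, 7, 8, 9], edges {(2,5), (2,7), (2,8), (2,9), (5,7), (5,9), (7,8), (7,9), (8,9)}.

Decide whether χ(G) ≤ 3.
The clique on vertices [2, 7, 8, 9] has size 4 > 3, so it alone needs 4 colors.

No, G is not 3-colorable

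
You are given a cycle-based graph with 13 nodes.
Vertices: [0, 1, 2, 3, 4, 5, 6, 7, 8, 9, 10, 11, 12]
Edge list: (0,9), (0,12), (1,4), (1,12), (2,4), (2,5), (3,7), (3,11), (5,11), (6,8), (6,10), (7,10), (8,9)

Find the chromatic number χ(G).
χ(G) = 3

Clique number ω(G) = 2 (lower bound: χ ≥ ω).
Odd cycle [4, 1, 12, 0, 9, 8, 6, 10, 7, 3, 11, 5, 2] needs 3 colors (χ ≥ 3).
The coloring below uses 3 colors, so χ(G) = 3.
A valid 3-coloring: color 1: [4, 5, 6, 7, 9, 12]; color 2: [0, 1, 2, 3, 8, 10]; color 3: [11].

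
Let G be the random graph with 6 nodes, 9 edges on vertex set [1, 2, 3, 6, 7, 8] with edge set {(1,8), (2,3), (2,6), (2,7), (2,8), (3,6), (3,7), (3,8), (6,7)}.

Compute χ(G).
Clique number ω(G) = 4 (lower bound: χ ≥ ω).
The clique on [2, 3, 6, 7] has size 4, forcing χ ≥ 4, and the coloring below uses 4 colors, so χ(G) = 4.
A valid 4-coloring: color 1: [1, 2]; color 2: [3]; color 3: [7, 8]; color 4: [6].

χ(G) = 4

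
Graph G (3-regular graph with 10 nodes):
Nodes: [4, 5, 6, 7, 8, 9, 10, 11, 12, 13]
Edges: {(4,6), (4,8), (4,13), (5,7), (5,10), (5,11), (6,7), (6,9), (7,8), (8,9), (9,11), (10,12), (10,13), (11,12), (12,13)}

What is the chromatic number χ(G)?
χ(G) = 3

Clique number ω(G) = 3 (lower bound: χ ≥ ω).
The clique on [10, 12, 13] has size 3, forcing χ ≥ 3, and the coloring below uses 3 colors, so χ(G) = 3.
A valid 3-coloring: color 1: [4, 7, 9, 10]; color 2: [5, 6, 8, 12]; color 3: [11, 13].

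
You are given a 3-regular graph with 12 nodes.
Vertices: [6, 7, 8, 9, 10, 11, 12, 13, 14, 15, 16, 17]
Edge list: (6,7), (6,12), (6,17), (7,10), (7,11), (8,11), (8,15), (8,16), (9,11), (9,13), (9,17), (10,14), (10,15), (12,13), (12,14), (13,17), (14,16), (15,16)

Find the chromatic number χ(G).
χ(G) = 3

Clique number ω(G) = 3 (lower bound: χ ≥ ω).
The clique on [8, 15, 16] has size 3, forcing χ ≥ 3, and the coloring below uses 3 colors, so χ(G) = 3.
A valid 3-coloring: color 1: [7, 8, 14, 17]; color 2: [6, 10, 11, 13, 16]; color 3: [9, 12, 15].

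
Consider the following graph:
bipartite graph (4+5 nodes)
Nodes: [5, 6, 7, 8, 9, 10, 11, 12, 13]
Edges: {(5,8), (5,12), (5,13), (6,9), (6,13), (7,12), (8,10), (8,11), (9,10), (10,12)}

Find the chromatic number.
χ(G) = 2

Clique number ω(G) = 2 (lower bound: χ ≥ ω).
The graph is bipartite (no odd cycle), so 2 colors suffice: χ(G) = 2.
A valid 2-coloring: color 1: [8, 9, 12, 13]; color 2: [5, 6, 7, 10, 11].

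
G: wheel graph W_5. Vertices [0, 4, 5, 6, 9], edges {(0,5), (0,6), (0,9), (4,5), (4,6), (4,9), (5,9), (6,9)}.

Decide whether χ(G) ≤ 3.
Yes, G is 3-colorable

A valid 3-coloring: color 1: [9]; color 2: [5, 6]; color 3: [0, 4].
(χ(G) = 3 ≤ 3.)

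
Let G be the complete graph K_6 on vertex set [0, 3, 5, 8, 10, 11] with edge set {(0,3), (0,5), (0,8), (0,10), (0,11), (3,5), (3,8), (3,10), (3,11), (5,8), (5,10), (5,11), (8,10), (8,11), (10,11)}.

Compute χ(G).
Clique number ω(G) = 6 (lower bound: χ ≥ ω).
The clique on [0, 3, 5, 8, 10, 11] has size 6, forcing χ ≥ 6, and the coloring below uses 6 colors, so χ(G) = 6.
A valid 6-coloring: color 1: [8]; color 2: [11]; color 3: [0]; color 4: [3]; color 5: [10]; color 6: [5].

χ(G) = 6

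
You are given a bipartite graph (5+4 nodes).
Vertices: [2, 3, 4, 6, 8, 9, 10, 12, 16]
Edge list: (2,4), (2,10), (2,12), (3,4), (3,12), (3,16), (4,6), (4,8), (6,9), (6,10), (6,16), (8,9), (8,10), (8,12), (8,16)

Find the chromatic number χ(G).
χ(G) = 2

Clique number ω(G) = 2 (lower bound: χ ≥ ω).
The graph is bipartite (no odd cycle), so 2 colors suffice: χ(G) = 2.
A valid 2-coloring: color 1: [2, 3, 6, 8]; color 2: [4, 9, 10, 12, 16].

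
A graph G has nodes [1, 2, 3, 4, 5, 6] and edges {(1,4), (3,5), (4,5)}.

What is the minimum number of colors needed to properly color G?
Clique number ω(G) = 2 (lower bound: χ ≥ ω).
The graph is bipartite (no odd cycle), so 2 colors suffice: χ(G) = 2.
A valid 2-coloring: color 1: [1, 2, 5, 6]; color 2: [3, 4].

χ(G) = 2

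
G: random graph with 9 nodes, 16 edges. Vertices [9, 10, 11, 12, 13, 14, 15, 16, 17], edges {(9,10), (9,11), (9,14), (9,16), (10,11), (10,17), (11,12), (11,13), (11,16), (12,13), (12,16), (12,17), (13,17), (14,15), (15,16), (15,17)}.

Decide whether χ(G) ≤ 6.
A valid 6-coloring: color 1: [11, 14, 17]; color 2: [9, 12, 15]; color 3: [10, 13, 16].
(χ(G) = 3 ≤ 6.)

Yes, G is 6-colorable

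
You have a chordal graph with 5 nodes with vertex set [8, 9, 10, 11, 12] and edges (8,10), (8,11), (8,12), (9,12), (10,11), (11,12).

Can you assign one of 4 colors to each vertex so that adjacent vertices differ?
Yes, G is 4-colorable

A valid 4-coloring: color 1: [8, 9]; color 2: [10, 12]; color 3: [11].
(χ(G) = 3 ≤ 4.)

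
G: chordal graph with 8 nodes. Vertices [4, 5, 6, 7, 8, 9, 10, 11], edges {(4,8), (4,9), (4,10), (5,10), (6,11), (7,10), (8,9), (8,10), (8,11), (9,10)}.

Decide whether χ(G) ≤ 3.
No, G is not 3-colorable

The clique on vertices [4, 8, 9, 10] has size 4 > 3, so it alone needs 4 colors.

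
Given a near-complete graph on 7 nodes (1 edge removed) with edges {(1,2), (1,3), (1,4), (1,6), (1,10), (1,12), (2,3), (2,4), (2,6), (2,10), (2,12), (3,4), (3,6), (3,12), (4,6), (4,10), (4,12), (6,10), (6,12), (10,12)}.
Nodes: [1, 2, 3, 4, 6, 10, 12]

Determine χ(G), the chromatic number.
Clique number ω(G) = 6 (lower bound: χ ≥ ω).
The clique on [1, 2, 4, 6, 10, 12] has size 6, forcing χ ≥ 6, and the coloring below uses 6 colors, so χ(G) = 6.
A valid 6-coloring: color 1: [2]; color 2: [1]; color 3: [12]; color 4: [4]; color 5: [6]; color 6: [3, 10].

χ(G) = 6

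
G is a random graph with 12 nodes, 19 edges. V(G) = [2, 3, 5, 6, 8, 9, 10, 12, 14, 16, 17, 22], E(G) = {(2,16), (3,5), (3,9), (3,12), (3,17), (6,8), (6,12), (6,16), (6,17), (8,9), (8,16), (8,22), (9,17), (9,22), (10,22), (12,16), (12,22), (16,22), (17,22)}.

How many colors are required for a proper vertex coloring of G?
Clique number ω(G) = 3 (lower bound: χ ≥ ω).
The clique on [3, 9, 17] has size 3, forcing χ ≥ 3, and the coloring below uses 3 colors, so χ(G) = 3.
A valid 3-coloring: color 1: [2, 3, 6, 14, 22]; color 2: [5, 9, 10, 16]; color 3: [8, 12, 17].

χ(G) = 3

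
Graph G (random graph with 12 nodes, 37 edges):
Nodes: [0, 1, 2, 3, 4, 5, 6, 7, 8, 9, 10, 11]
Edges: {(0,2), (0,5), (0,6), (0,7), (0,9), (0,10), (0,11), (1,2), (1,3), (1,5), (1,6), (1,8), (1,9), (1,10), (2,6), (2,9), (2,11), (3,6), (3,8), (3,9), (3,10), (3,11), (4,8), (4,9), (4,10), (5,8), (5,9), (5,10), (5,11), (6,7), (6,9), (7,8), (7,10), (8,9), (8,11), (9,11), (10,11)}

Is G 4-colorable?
Suppose a proper 4-coloring c exists. The clique [0, 2, 6, 9] takes 4 distinct colors; by symmetry let c(0) = 1, c(2) = 2, c(6) = 3, c(9) = 4.
- Vertex 1: neighbors [2, 6, 9] already have colors [2, 3, 4] ⇒ c(1) = 1.
- Vertex 11: neighbors [0, 2, 9] already have colors [1, 2, 4] ⇒ c(11) = 3.
- Vertex 8: neighbors [1, 11, 9] already have colors [1, 3, 4] ⇒ c(8) = 2.
- Vertex 3: neighbors [1, 8, 6, 9] already have colors [1, 2, 3, 4] — all 4 colors blocked. Contradiction.
The forced assignments end in a contradiction, so G has no proper 4-coloring (χ ≥ 5).

No, G is not 4-colorable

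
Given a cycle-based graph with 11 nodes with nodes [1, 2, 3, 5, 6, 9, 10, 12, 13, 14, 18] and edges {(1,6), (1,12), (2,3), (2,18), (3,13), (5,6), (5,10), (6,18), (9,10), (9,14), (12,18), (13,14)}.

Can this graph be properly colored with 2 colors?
Odd cycle [2, 18, 6, 5, 10, 9, 14, 13, 3] needs 3 colors (χ ≥ 3).
Hence χ(G) ≥ 3 > 2, so no proper 2-coloring exists.

No, G is not 2-colorable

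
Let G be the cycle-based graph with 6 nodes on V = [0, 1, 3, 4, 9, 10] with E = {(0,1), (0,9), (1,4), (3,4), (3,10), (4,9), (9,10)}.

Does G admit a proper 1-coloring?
No, G is not 1-colorable

Edge (0,1) forces its endpoints to differ, so 1 color is not enough.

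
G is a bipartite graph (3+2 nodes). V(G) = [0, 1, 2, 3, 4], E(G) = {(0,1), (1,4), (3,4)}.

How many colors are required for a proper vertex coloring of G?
χ(G) = 2

Clique number ω(G) = 2 (lower bound: χ ≥ ω).
The graph is bipartite (no odd cycle), so 2 colors suffice: χ(G) = 2.
A valid 2-coloring: color 1: [0, 2, 4]; color 2: [1, 3].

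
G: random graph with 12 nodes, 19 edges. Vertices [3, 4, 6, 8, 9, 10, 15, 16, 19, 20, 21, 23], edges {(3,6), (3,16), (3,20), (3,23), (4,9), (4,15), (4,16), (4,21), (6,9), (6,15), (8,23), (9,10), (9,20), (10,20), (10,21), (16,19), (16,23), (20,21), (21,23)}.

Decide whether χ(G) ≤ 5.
A valid 5-coloring: color 1: [4, 6, 19, 20, 23]; color 2: [8, 9, 15, 16, 21]; color 3: [3, 10].
(χ(G) = 3 ≤ 5.)

Yes, G is 5-colorable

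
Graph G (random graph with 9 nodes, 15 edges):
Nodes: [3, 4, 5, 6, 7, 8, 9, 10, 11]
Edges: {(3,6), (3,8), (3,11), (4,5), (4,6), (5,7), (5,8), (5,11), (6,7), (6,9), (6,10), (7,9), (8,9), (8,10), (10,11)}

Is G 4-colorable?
A valid 4-coloring: color 1: [5, 6]; color 2: [4, 7, 8, 11]; color 3: [3, 9, 10].
(χ(G) = 3 ≤ 4.)

Yes, G is 4-colorable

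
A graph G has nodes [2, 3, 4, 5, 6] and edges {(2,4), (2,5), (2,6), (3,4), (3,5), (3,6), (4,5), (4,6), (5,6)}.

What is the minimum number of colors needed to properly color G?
χ(G) = 4

Clique number ω(G) = 4 (lower bound: χ ≥ ω).
The clique on [2, 4, 5, 6] has size 4, forcing χ ≥ 4, and the coloring below uses 4 colors, so χ(G) = 4.
A valid 4-coloring: color 1: [4]; color 2: [6]; color 3: [5]; color 4: [2, 3].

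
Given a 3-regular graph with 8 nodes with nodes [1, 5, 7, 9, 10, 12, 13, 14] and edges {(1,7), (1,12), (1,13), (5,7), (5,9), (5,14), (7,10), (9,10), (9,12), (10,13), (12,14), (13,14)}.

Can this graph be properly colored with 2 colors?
No, G is not 2-colorable

Odd cycle [7, 1, 12, 9, 10] needs 3 colors (χ ≥ 3).
Hence χ(G) ≥ 3 > 2, so no proper 2-coloring exists.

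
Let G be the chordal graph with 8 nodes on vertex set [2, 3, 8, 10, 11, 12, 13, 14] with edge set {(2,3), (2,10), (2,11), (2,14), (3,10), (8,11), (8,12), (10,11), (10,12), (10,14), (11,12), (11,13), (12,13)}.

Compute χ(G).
Clique number ω(G) = 3 (lower bound: χ ≥ ω).
The clique on [8, 11, 12] has size 3, forcing χ ≥ 3, and the coloring below uses 3 colors, so χ(G) = 3.
A valid 3-coloring: color 1: [8, 10, 13]; color 2: [3, 11, 14]; color 3: [2, 12].

χ(G) = 3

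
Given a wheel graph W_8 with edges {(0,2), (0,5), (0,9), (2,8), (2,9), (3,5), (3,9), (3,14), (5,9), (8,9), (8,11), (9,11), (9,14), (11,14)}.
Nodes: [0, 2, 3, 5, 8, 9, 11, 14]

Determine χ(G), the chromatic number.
χ(G) = 4

Clique number ω(G) = 3 (lower bound: χ ≥ ω).
Odd cycle [8, 2, 0, 5, 3, 14, 11] needs 3 colors (χ ≥ 3).
Vertex 9 is adjacent to every vertex of [0, 2, 3, 5, 8, 11, 14], which already need 3 colors among themselves, so 9 needs a new color (χ ≥ 4).
The coloring below uses 4 colors, so χ(G) = 4.
A valid 4-coloring: color 1: [9]; color 2: [0, 8, 14]; color 3: [2, 5, 11]; color 4: [3].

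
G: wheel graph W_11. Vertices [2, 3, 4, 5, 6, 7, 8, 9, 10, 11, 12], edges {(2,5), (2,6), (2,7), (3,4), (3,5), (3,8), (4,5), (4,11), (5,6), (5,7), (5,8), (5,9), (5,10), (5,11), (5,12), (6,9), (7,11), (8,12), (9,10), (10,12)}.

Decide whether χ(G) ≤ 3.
Yes, G is 3-colorable

A valid 3-coloring: color 1: [5]; color 2: [2, 3, 9, 11, 12]; color 3: [4, 6, 7, 8, 10].
(χ(G) = 3 ≤ 3.)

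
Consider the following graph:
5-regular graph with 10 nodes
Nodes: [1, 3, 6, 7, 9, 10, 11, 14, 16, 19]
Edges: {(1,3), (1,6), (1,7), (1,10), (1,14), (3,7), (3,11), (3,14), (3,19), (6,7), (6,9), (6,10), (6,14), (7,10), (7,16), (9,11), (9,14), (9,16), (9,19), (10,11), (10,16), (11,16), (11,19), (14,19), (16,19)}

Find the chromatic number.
χ(G) = 4

Clique number ω(G) = 4 (lower bound: χ ≥ ω).
The clique on [1, 6, 7, 10] has size 4, forcing χ ≥ 4, and the coloring below uses 4 colors, so χ(G) = 4.
A valid 4-coloring: color 1: [7, 11, 14]; color 2: [1, 16]; color 3: [3, 9, 10]; color 4: [6, 19].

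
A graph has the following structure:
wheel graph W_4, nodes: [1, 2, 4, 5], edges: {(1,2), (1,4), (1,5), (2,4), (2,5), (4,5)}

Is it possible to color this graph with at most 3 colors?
The clique on vertices [1, 2, 4, 5] has size 4 > 3, so it alone needs 4 colors.

No, G is not 3-colorable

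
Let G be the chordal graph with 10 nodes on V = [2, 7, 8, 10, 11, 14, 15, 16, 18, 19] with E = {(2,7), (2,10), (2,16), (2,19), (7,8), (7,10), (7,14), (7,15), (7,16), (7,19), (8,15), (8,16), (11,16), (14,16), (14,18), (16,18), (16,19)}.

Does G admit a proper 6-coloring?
Yes, G is 6-colorable

A valid 6-coloring: color 1: [10, 15, 16]; color 2: [7, 11, 18]; color 3: [2, 8, 14]; color 4: [19].
(χ(G) = 4 ≤ 6.)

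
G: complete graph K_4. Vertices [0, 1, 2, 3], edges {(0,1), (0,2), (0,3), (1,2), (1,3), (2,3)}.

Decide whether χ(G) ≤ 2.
The clique on vertices [0, 1, 2, 3] has size 4 > 2, so it alone needs 4 colors.

No, G is not 2-colorable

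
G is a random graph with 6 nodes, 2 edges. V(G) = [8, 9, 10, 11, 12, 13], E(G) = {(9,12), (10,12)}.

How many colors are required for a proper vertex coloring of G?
Clique number ω(G) = 2 (lower bound: χ ≥ ω).
The graph is bipartite (no odd cycle), so 2 colors suffice: χ(G) = 2.
A valid 2-coloring: color 1: [8, 11, 12, 13]; color 2: [9, 10].

χ(G) = 2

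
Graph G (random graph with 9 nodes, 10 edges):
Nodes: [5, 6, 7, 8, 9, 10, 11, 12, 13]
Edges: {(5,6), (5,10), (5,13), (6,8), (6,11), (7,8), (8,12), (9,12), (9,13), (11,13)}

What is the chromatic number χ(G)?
χ(G) = 2

Clique number ω(G) = 2 (lower bound: χ ≥ ω).
The graph is bipartite (no odd cycle), so 2 colors suffice: χ(G) = 2.
A valid 2-coloring: color 1: [6, 7, 10, 12, 13]; color 2: [5, 8, 9, 11].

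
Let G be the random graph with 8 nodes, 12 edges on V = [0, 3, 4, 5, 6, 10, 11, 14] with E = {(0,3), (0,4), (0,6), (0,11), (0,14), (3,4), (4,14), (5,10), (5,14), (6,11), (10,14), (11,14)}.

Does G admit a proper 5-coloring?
A valid 5-coloring: color 1: [3, 6, 14]; color 2: [0, 10]; color 3: [4, 5, 11].
(χ(G) = 3 ≤ 5.)

Yes, G is 5-colorable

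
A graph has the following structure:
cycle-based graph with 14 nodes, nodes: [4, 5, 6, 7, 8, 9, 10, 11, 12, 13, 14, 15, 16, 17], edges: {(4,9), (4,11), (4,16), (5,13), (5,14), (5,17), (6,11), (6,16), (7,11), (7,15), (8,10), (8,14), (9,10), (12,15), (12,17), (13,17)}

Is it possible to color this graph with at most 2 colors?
The clique on vertices [5, 13, 17] has size 3 > 2, so it alone needs 3 colors.

No, G is not 2-colorable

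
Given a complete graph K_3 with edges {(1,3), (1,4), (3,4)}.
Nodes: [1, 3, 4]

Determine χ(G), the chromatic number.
χ(G) = 3

Clique number ω(G) = 3 (lower bound: χ ≥ ω).
The clique on [1, 3, 4] has size 3, forcing χ ≥ 3, and the coloring below uses 3 colors, so χ(G) = 3.
A valid 3-coloring: color 1: [1]; color 2: [3]; color 3: [4].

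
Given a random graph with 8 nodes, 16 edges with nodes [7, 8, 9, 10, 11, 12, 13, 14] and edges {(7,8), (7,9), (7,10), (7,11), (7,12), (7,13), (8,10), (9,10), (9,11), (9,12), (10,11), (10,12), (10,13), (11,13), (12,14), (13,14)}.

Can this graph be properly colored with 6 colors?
A valid 6-coloring: color 1: [10, 14]; color 2: [7]; color 3: [8, 9, 13]; color 4: [11, 12].
(χ(G) = 4 ≤ 6.)

Yes, G is 6-colorable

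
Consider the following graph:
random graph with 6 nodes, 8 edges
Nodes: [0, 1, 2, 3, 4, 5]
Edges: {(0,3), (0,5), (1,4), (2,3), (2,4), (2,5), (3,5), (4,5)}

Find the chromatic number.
χ(G) = 3

Clique number ω(G) = 3 (lower bound: χ ≥ ω).
The clique on [0, 3, 5] has size 3, forcing χ ≥ 3, and the coloring below uses 3 colors, so χ(G) = 3.
A valid 3-coloring: color 1: [1, 5]; color 2: [3, 4]; color 3: [0, 2].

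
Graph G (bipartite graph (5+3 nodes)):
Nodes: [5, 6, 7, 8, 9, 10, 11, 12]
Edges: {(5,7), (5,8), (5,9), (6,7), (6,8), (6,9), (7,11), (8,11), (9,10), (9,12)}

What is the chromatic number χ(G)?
Clique number ω(G) = 2 (lower bound: χ ≥ ω).
The graph is bipartite (no odd cycle), so 2 colors suffice: χ(G) = 2.
A valid 2-coloring: color 1: [7, 8, 9]; color 2: [5, 6, 10, 11, 12].

χ(G) = 2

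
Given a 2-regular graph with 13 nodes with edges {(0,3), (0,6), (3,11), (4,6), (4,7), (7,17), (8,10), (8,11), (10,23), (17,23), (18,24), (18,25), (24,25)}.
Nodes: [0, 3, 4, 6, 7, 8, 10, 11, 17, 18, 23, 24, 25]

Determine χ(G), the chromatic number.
Clique number ω(G) = 3 (lower bound: χ ≥ ω).
The clique on [18, 24, 25] has size 3, forcing χ ≥ 3, and the coloring below uses 3 colors, so χ(G) = 3.
A valid 3-coloring: color 1: [3, 6, 7, 8, 18, 23]; color 2: [0, 4, 10, 11, 17, 25]; color 3: [24].

χ(G) = 3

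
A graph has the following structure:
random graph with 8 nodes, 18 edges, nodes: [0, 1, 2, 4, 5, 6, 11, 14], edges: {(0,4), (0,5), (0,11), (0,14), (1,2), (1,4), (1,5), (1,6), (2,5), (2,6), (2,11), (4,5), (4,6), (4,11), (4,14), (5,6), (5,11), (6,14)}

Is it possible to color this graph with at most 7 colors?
A valid 7-coloring: color 1: [5, 14]; color 2: [2, 4]; color 3: [0, 6]; color 4: [1, 11].
(χ(G) = 4 ≤ 7.)

Yes, G is 7-colorable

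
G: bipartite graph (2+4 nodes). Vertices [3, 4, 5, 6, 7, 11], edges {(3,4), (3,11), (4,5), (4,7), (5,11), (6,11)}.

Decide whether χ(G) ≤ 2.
A valid 2-coloring: color 1: [4, 11]; color 2: [3, 5, 6, 7].
(χ(G) = 2 ≤ 2.)

Yes, G is 2-colorable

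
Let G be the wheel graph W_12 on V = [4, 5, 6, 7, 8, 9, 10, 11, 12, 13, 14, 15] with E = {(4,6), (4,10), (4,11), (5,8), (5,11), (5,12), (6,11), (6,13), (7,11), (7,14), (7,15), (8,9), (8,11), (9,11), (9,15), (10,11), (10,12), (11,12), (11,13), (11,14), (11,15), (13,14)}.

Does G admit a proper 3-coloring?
No, G is not 3-colorable

Odd cycle [7, 14, 13, 6, 4, 10, 12, 5, 8, 9, 15] needs 3 colors (χ ≥ 3).
Vertex 11 is adjacent to every vertex of [4, 5, 6, 7, 8, 9, 10, 12, 13, 14, 15], which already need 3 colors among themselves, so 11 needs a new color (χ ≥ 4).
Hence χ(G) ≥ 4 > 3, so no proper 3-coloring exists.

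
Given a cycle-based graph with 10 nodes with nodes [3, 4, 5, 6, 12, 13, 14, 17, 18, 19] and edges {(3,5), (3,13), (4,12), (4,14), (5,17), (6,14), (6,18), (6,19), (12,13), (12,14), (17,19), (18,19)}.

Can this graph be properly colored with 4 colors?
A valid 4-coloring: color 1: [5, 13, 14, 19]; color 2: [3, 6, 12, 17]; color 3: [4, 18].
(χ(G) = 3 ≤ 4.)

Yes, G is 4-colorable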